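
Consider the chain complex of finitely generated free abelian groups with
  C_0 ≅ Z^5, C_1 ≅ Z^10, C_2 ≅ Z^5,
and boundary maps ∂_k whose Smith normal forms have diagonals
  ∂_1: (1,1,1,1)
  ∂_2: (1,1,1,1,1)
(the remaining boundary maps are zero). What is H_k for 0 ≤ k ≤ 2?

H_0 ≅ Z,  H_1 ≅ Z,  H_2 = 0.

H_0: b_0 = 5 − 0 − 4 = 1; torsion from ∂_1 factors > 1: none. So H_0 ≅ Z.
H_1: b_1 = 10 − 4 − 5 = 1; torsion from ∂_2 factors > 1: none. So H_1 ≅ Z.
H_2: b_2 = 5 − 5 − 0 = 0; torsion from ∂_3 factors > 1: none. So H_2 ≅ 0.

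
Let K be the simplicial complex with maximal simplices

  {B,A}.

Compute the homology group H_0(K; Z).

H_0 ≅ Z.

K has 2 vertices, 1 edge.
rank ∂_0 = 0, rank ∂_1 = 1 ⇒ b_0 = 2 − 0 − 1 = 1; all invariant factors of ∂_1 are 1 so no torsion. So H_0 ≅ Z.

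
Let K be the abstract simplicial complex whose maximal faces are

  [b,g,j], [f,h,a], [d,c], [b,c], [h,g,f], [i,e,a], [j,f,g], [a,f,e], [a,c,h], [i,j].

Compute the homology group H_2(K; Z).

Order the vertices as a < b < c < d < e < f < g < h < i < j. Listing each simplex with vertices in this order, K has dimension 2 with simplices:

  0-simplices (10): a, b, c, d, e, f, g, h, i, j
  1-simplices (18): ac, ae, af, ah, ai, bc, bg, bj, cd, ch, ef, ei, fg, fh, fj, gh, gj, ij
  2-simplices (7): ach, aef, aei, afh, bgj, fgh, fgj

Hence C_0 ≅ Z^10, C_1 ≅ Z^18, C_2 ≅ Z^7.

Boundary ∂_1: C_1 → C_0 maps an edge to its endpoints' difference, ∂[p,q] = q − p.
The 10×18 boundary matrix has rank 9 and Smith normal form diag(1,1,1,1,1,1,1,1,1).

Boundary ∂_2: C_2 → C_1 acts by ∂[p,q,r] = [q,r] − [p,r] + [p,q]. For instance
  ∂bgj = gj − bj + bg,
  ∂ach = ch − ah + ac.
This gives a 18×7 integer matrix of rank 7; reducing to Smith normal form yields diagonal entries (1,1,1,1,1,1,1).

Now H_k = ker ∂_k / im ∂_{k+1}, so:

  H_2: rank ker ∂_2 − rank ∂_3 = (7 − 7) − 0 = 0, and there is no ∂_3, so H_2 ≅ 0.

H_2 ≅ 0.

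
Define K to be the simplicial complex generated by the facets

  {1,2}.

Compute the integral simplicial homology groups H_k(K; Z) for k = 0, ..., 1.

H_0 = Z,  H_1 = 0.

Order the vertices as 1 < 2. Listing each simplex with vertices in this order, K has dimension 1 with simplices:

  0-simplices (2): [1], [2]
  1-simplices (1): [1,2]

giving chain groups C_0 ≅ Z^2, C_1 ≅ Z^1.

∂_1: C_1 → C_0 is given by ∂[p,q] = [q] − [p]. For instance
  ∂[1,2] = [2] − [1].
The resulting 2×1 matrix has rank 1, and its Smith normal form has invariant factors (1).

Computing H_k = (kernel of ∂_k) / (image of ∂_{k+1}):

  H_0: rank C_0 − rank ∂_1 = 2 − 1 = 1, and the invariant factors of ∂_1 are all 1, so H_0 ≅ Z.
  H_1: rank ker ∂_1 − rank ∂_2 = (1 − 1) − 0 = 0, and there is no ∂_2, so H_1 ≅ 0.

As a check, the Euler characteristic is 2 − 1 = 1, which agrees with 1 − 0 = 1.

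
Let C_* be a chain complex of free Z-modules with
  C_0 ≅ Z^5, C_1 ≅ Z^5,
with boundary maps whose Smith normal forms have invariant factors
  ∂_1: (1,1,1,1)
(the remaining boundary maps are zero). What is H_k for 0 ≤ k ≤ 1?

H_0 ≅ Z,  H_1 ≅ Z.

H_0: b_0 = 5 − 0 − 4 = 1; torsion from ∂_1 factors > 1: none. So H_0 ≅ Z.
H_1: b_1 = 5 − 4 − 0 = 1; torsion from ∂_2 factors > 1: none. So H_1 ≅ Z.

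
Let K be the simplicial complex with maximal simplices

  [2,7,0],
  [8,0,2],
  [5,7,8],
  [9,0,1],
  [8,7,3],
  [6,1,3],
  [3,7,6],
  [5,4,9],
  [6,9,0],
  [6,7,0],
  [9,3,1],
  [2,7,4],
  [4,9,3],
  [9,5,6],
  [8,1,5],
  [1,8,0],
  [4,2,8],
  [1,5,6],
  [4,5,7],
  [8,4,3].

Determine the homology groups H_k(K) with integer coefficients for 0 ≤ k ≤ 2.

Take the total order 0 < 1 < 2 < 3 < 4 < 5 < 6 < 7 < 8 < 9 on the vertex set. Then K (dimension 2) consists of the simplices:

  0-simplices (10): [0], [1], [2], [3], [4], [5], [6], [7], [8], [9]
  1-simplices (30): (30 of them)
  2-simplices (20): (20 of them)

so the chain groups are C_0 ≅ Z^10, C_1 ≅ Z^30, C_2 ≅ Z^20.

Boundary ∂_1: C_1 → C_0 is given by ∂[p,q] = [q] − [p].
The 10×30 boundary matrix has rank 9 and Smith normal form diag(1,1,1,1,1,1,1,1,1).

Boundary ∂_2: C_2 → C_1 sends each 2-simplex [p,q,r] to [q,r] − [p,r] + [p,q]. For instance
  ∂[0,1,8] = [1,8] − [0,8] + [0,1],
  ∂[0,2,8] = [2,8] − [0,8] + [0,2].
This gives a 30×20 integer matrix of rank 20; reducing to Smith normal form yields diagonal entries (1,1,1,1,1,1,1,1,1,1,1,1,1,1,1,1,1,1,1,2).

Reading off H_k = ker ∂_k / im ∂_{k+1}:

  H_0: rank C_0 − rank ∂_1 = 10 − 9 = 1, and the invariant factors of ∂_1 are all 1, so H_0 = Z.
  H_1: rank ker ∂_1 − rank ∂_2 = (30 − 9) − 20 = 1, and ∂_2 has invariant factor 2 > 1, so H_1 = Z ⊕ Z/2.
  H_2: rank ker ∂_2 − rank ∂_3 = (20 − 20) − 0 = 0, and there is no ∂_3, so H_2 = 0.

H_0 = Z,  H_1 = Z ⊕ Z/2,  H_2 = 0.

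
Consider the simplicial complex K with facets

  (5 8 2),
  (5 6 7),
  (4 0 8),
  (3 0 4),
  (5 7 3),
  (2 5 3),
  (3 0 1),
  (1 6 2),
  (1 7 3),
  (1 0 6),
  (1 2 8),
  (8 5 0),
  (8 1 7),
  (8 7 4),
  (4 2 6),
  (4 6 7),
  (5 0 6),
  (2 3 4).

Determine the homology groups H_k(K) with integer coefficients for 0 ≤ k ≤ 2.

H_0 = Z,  H_1 = Z^2,  H_2 = Z.

We work with the vertex ordering 0 < 1 < 2 < 3 < 4 < 5 < 6 < 7 < 8. The simplices of K, each written with vertices in increasing order, are:

  0-simplices (9): [0], [1], [2], [3], [4], [5], [6], [7], [8]
  1-simplices (27): (27 of them)
  2-simplices (18): [0,1,3], [0,1,6], [0,3,4], [0,4,8], [0,5,6], [0,5,8], [1,2,6], [1,2,8], [1,3,7], [1,7,8], [2,3,4], [2,3,5], [2,4,6], [2,5,8], [3,5,7], [4,6,7], [4,7,8], [5,6,7]

giving chain groups C_0 ≅ Z^9, C_1 ≅ Z^27, C_2 ≅ Z^18.

The boundary map ∂_1: C_1 → C_0 sends each edge [p,q] (with p < q) to q − p. For instance
  ∂[0,3] = [3] − [0].
As a 9×27 matrix over Z this has rank 8, with invariant factors (1,1,1,1,1,1,1,1).

Boundary ∂_2: C_2 → C_1 acts by ∂[p,q,r] = [q,r] − [p,r] + [p,q]. For instance
  ∂[2,3,4] = [3,4] − [2,4] + [2,3],
  ∂[1,2,6] = [2,6] − [1,6] + [1,2].
The 27×18 boundary matrix has rank 17 and Smith normal form diag(1,1,1,1,1,1,1,1,1,1,1,1,1,1,1,1,1).

Now H_k = ker ∂_k / im ∂_{k+1}, so:

  H_0: rank C_0 − rank ∂_1 = 9 − 8 = 1, and the invariant factors of ∂_1 are all 1, so H_0 = Z.
  H_1: rank ker ∂_1 − rank ∂_2 = (27 − 8) − 17 = 2, and the invariant factors of ∂_2 are all 1, so H_1 = Z^2.
  H_2: rank ker ∂_2 − rank ∂_3 = (18 − 17) − 0 = 1, and there is no ∂_3, so H_2 = Z.

As a check, the Euler characteristic is 9 − 27 + 18 = 0, which agrees with 1 − 2 + 1 = 0.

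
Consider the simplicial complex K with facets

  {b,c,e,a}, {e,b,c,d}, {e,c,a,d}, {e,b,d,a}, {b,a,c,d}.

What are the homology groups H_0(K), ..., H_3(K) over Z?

Order the vertices as a < b < c < d < e. Listing each simplex with vertices in this order, K has dimension 3 with simplices:

  0-simplices (5): a, b, c, d, e
  1-simplices (10): ab, ac, ad, ae, bc, bd, be, cd, ce, de
  2-simplices (10): abc, abd, abe, acd, ace, ade, bcd, bce, bde, cde
  3-simplices (5): abcd, abce, abde, acde, bcde

Hence C_0 ≅ Z^5, C_1 ≅ Z^10, C_2 ≅ Z^10, C_3 ≅ Z^5.

Boundary ∂_1: C_1 → C_0 sends each edge [p,q] (with p < q) to q − p. For instance
  ∂ab = b − a.
This gives a 5×10 integer matrix of rank 4; reducing to Smith normal form yields diagonal entries (1,1,1,1).

The boundary map ∂_2: C_2 → C_1 maps a triangle to the signed sum of its edges. For instance
  ∂bce = ce − be + bc,
  ∂ace = ce − ae + ac.
The 10×10 boundary matrix has rank 6 and Smith normal form diag(1,1,1,1,1,1).

∂_3: C_3 → C_2 sends each 3-simplex σ to the alternating sum Σ_i (−1)^i (σ with its i-th vertex removed). For instance
  ∂abce = bce − ace + abe − abc,
  ∂abde = bde − ade + abe − abd.
The resulting 10×5 matrix has rank 4, and its Smith normal form has invariant factors (1,1,1,1).

Reading off H_k = ker ∂_k / im ∂_{k+1}:

  H_0: rank C_0 − rank ∂_1 = 5 − 4 = 1, and the invariant factors of ∂_1 are all 1, so H_0 ≅ Z.
  H_1: rank ker ∂_1 − rank ∂_2 = (10 − 4) − 6 = 0, and the invariant factors of ∂_2 are all 1, so H_1 ≅ 0.
  H_2: rank ker ∂_2 − rank ∂_3 = (10 − 6) − 4 = 0, and the invariant factors of ∂_3 are all 1, so H_2 ≅ 0.
  H_3: rank ker ∂_3 − rank ∂_4 = (5 − 4) − 0 = 1, and there is no ∂_4, so H_3 ≅ Z.

As a check, the Euler characteristic is 5 − 10 + 10 − 5 = 0, which agrees with 1 − 0 + 0 − 1 = 0.

H_0 = Z,  H_1 = 0,  H_2 = 0,  H_3 = Z.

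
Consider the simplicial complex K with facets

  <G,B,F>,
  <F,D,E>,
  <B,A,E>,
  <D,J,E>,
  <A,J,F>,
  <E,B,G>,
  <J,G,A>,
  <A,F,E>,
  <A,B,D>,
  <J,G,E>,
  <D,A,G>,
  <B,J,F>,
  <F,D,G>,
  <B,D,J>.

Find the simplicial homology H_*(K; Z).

We work with the vertex ordering A < B < D < E < F < G < J. The simplices of K, each written with vertices in increasing order, are:

  0-simplices (7): A, B, D, E, F, G, J
  1-simplices (21): AB, AD, AE, AF, AG, AJ, BD, BE, BF, BG, BJ, DE, DF, DG, DJ, EF, EG, EJ, FG, FJ, GJ
  2-simplices (14): ABD, ABE, ADG, AEF, AFJ, AGJ, BDJ, BEG, BFG, BFJ, DEF, DEJ, DFG, EGJ

so the chain groups are C_0 ≅ Z^7, C_1 ≅ Z^21, C_2 ≅ Z^14.

∂_1: C_1 → C_0 maps an edge to its endpoints' difference, ∂[p,q] = q − p. For instance
  ∂AB = B − A.
The 7×21 boundary matrix has rank 6 and Smith normal form diag(1,1,1,1,1,1).

The boundary map ∂_2: C_2 → C_1 maps a triangle to the signed sum of its edges. For instance
  ∂ABE = BE − AE + AB,
  ∂BFG = FG − BG + BF.
As a 21×14 matrix over Z this has rank 13, with invariant factors (1,1,1,1,1,1,1,1,1,1,1,1,1).

Reading off H_k = ker ∂_k / im ∂_{k+1}:

  H_0: rank C_0 − rank ∂_1 = 7 − 6 = 1, and the invariant factors of ∂_1 are all 1, so H_0 ≅ Z.
  H_1: rank ker ∂_1 − rank ∂_2 = (21 − 6) − 13 = 2, and the invariant factors of ∂_2 are all 1, so H_1 ≅ Z^2.
  H_2: rank ker ∂_2 − rank ∂_3 = (14 − 13) − 0 = 1, and there is no ∂_3, so H_2 ≅ Z.

H_0 ≅ Z,  H_1 ≅ Z^2,  H_2 ≅ Z.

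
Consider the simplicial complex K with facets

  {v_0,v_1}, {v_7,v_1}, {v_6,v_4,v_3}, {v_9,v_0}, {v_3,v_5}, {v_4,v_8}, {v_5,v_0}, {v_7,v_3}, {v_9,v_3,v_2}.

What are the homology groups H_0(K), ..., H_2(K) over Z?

H_0 = Z,  H_1 = Z^2,  H_2 = 0.

Order the vertices as v_0 < v_1 < v_2 < v_3 < v_4 < v_5 < v_6 < v_7 < v_8 < v_9. Listing each simplex with vertices in this order, K has dimension 2 with simplices:

  0-simplices (10): [v_0], [v_1], [v_2], [v_3], [v_4], [v_5], [v_6], [v_7], [v_8], [v_9]
  1-simplices (13): [v_0,v_1], [v_0,v_5], [v_0,v_9], [v_1,v_7], [v_2,v_3], [v_2,v_9], [v_3,v_4], [v_3,v_5], [v_3,v_6], [v_3,v_7], [v_3,v_9], [v_4,v_6], [v_4,v_8]
  2-simplices (2): [v_2,v_3,v_9], [v_3,v_4,v_6]

so the chain groups are C_0 ≅ Z^10, C_1 ≅ Z^13, C_2 ≅ Z^2.

Boundary ∂_1: C_1 → C_0 maps an edge to its endpoints' difference, ∂[p,q] = q − p. For instance
  ∂[v_3,v_9] = [v_9] − [v_3].
The resulting 10×13 matrix has rank 9, and its Smith normal form has invariant factors (1,1,1,1,1,1,1,1,1).

Boundary ∂_2: C_2 → C_1 acts by ∂[p,q,r] = [q,r] − [p,r] + [p,q]. For instance
  ∂[v_3,v_4,v_6] = [v_4,v_6] − [v_3,v_6] + [v_3,v_4],
  ∂[v_2,v_3,v_9] = [v_3,v_9] − [v_2,v_9] + [v_2,v_3].
The resulting 13×2 matrix has rank 2, and its Smith normal form has invariant factors (1,1).

Now H_k = ker ∂_k / im ∂_{k+1}, so:

  H_0: rank C_0 − rank ∂_1 = 10 − 9 = 1, and the invariant factors of ∂_1 are all 1, so H_0 = Z.
  H_1: rank ker ∂_1 − rank ∂_2 = (13 − 9) − 2 = 2, and the invariant factors of ∂_2 are all 1, so H_1 = Z^2.
  H_2: rank ker ∂_2 − rank ∂_3 = (2 − 2) − 0 = 0, and there is no ∂_3, so H_2 = 0.

As a check, the Euler characteristic is 10 − 13 + 2 = -1, which agrees with 1 − 2 + 0 = -1.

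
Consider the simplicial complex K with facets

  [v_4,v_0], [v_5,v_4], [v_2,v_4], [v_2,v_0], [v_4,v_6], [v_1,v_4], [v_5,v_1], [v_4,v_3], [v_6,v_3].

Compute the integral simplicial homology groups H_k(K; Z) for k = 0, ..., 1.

H_0 ≅ Z,  H_1 ≅ Z^3.

Order the vertices as v_0 < v_1 < v_2 < v_3 < v_4 < v_5 < v_6. Listing each simplex with vertices in this order, K has dimension 1 with simplices:

  0-simplices (7): [v_0], [v_1], [v_2], [v_3], [v_4], [v_5], [v_6]
  1-simplices (9): [v_0,v_2], [v_0,v_4], [v_1,v_4], [v_1,v_5], [v_2,v_4], [v_3,v_4], [v_3,v_6], [v_4,v_5], [v_4,v_6]

Hence C_0 ≅ Z^7, C_1 ≅ Z^9.

The boundary map ∂_1: C_1 → C_0 is given by ∂[p,q] = [q] − [p]. For instance
  ∂[v_4,v_5] = [v_5] − [v_4].
This gives a 7×9 integer matrix of rank 6; reducing to Smith normal form yields diagonal entries (1,1,1,1,1,1).

Reading off H_k = ker ∂_k / im ∂_{k+1}:

  H_0: rank C_0 − rank ∂_1 = 7 − 6 = 1, and the invariant factors of ∂_1 are all 1, so H_0 = Z.
  H_1: rank ker ∂_1 − rank ∂_2 = (9 − 6) − 0 = 3, and there is no ∂_2, so H_1 = Z^3.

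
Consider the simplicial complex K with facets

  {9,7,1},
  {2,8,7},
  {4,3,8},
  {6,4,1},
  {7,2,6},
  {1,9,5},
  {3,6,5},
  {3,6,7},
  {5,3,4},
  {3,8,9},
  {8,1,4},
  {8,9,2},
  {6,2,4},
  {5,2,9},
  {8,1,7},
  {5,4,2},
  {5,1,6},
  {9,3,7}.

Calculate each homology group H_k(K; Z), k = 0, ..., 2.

H_0 = Z,  H_1 = Z ⊕ Z_2,  H_2 = 0.

K has 9 vertices, 27 edges, 18 triangles.
rank ∂_0 = 0, rank ∂_1 = 8 ⇒ b_0 = 9 − 0 − 8 = 1; all invariant factors of ∂_1 are 1 so no torsion. So H_0 = Z.
rank ∂_1 = 8, rank ∂_2 = 18 ⇒ b_1 = 27 − 8 − 18 = 1; ∂_2 has invariant factor(s) [2] giving torsion. So H_1 = Z ⊕ Z_2.
rank ∂_2 = 18, rank ∂_3 = 0 ⇒ b_2 = 18 − 18 − 0 = 0. So H_2 = 0.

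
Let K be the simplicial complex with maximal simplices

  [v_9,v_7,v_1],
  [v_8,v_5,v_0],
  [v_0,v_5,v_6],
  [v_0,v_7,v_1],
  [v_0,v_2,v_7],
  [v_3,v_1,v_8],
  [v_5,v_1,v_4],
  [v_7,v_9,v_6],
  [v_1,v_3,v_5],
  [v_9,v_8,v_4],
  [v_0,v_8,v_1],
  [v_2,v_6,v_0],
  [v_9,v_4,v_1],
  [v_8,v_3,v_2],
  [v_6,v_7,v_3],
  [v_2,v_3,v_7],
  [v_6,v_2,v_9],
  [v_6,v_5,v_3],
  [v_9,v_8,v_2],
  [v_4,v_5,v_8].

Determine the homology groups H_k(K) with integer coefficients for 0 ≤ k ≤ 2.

H_0 ≅ Z,  H_1 ≅ Z ⊕ Z/2Z,  H_2 = 0.

Order the vertices as v_0 < v_1 < v_2 < v_3 < v_4 < v_5 < v_6 < v_7 < v_8 < v_9. Listing each simplex with vertices in this order, K has dimension 2 with simplices:

  0-simplices (10): [v_0], [v_1], [v_2], [v_3], [v_4], [v_5], [v_6], [v_7], [v_8], [v_9]
  1-simplices (30): (30 of them)
  2-simplices (20): (20 of them)

giving chain groups C_0 ≅ Z^10, C_1 ≅ Z^30, C_2 ≅ Z^20.

Boundary ∂_1: C_1 → C_0 sends each edge [p,q] (with p < q) to q − p.
As a 10×30 matrix over Z this has rank 9, with invariant factors (1,1,1,1,1,1,1,1,1).

The boundary map ∂_2: C_2 → C_1 acts by ∂[p,q,r] = [q,r] − [p,r] + [p,q]. For instance
  ∂[v_1,v_3,v_8] = [v_3,v_8] − [v_1,v_8] + [v_1,v_3],
  ∂[v_3,v_6,v_7] = [v_6,v_7] − [v_3,v_7] + [v_3,v_6].
This gives a 30×20 integer matrix of rank 20; reducing to Smith normal form yields diagonal entries (1,1,1,1,1,1,1,1,1,1,1,1,1,1,1,1,1,1,1,2).

Now H_k = ker ∂_k / im ∂_{k+1}, so:

  H_0: rank C_0 − rank ∂_1 = 10 − 9 = 1, and the invariant factors of ∂_1 are all 1, so H_0 = Z.
  H_1: rank ker ∂_1 − rank ∂_2 = (30 − 9) − 20 = 1, and ∂_2 has invariant factor 2 > 1, so H_1 = Z ⊕ Z/2Z.
  H_2: rank ker ∂_2 − rank ∂_3 = (20 − 20) − 0 = 0, and there is no ∂_3, so H_2 = 0.

As a check, the Euler characteristic is 10 − 30 + 20 = 0, which agrees with 1 − 1 + 0 = 0.
(K is a triangulation of the Klein bottle.)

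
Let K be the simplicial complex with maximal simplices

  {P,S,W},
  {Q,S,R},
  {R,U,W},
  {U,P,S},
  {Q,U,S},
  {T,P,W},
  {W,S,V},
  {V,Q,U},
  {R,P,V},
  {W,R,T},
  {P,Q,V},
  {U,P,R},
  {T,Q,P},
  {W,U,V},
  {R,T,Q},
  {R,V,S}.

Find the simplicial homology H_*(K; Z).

K has 8 vertices, 24 edges, 16 triangles.
rank ∂_0 = 0, rank ∂_1 = 7 ⇒ b_0 = 8 − 0 − 7 = 1; all invariant factors of ∂_1 are 1 so no torsion. So H_0 = Z.
rank ∂_1 = 7, rank ∂_2 = 15 ⇒ b_1 = 24 − 7 − 15 = 2; all invariant factors of ∂_2 are 1 so no torsion. So H_1 = Z^2.
rank ∂_2 = 15, rank ∂_3 = 0 ⇒ b_2 = 16 − 15 − 0 = 1. So H_2 = Z.

H_0 = Z,  H_1 = Z^2,  H_2 = Z.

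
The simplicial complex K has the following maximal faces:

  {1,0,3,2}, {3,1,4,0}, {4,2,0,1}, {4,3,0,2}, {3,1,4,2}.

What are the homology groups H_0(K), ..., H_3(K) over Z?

Order the vertices as 0 < 1 < 2 < 3 < 4. Listing each simplex with vertices in this order, K has dimension 3 with simplices:

  0-simplices (5): [0], [1], [2], [3], [4]
  1-simplices (10): [0,1], [0,2], [0,3], [0,4], [1,2], [1,3], [1,4], [2,3], [2,4], [3,4]
  2-simplices (10): [0,1,2], [0,1,3], [0,1,4], [0,2,3], [0,2,4], [0,3,4], [1,2,3], [1,2,4], [1,3,4], [2,3,4]
  3-simplices (5): [0,1,2,3], [0,1,2,4], [0,1,3,4], [0,2,3,4], [1,2,3,4]

giving chain groups C_0 ≅ Z^5, C_1 ≅ Z^10, C_2 ≅ Z^10, C_3 ≅ Z^5.

The boundary map ∂_1: C_1 → C_0 is given by ∂[p,q] = [q] − [p]. For instance
  ∂[2,3] = [3] − [2].
As a 5×10 matrix over Z this has rank 4, with invariant factors (1,1,1,1).

∂_2: C_2 → C_1 sends each 2-simplex [p,q,r] to [q,r] − [p,r] + [p,q]. For instance
  ∂[2,3,4] = [3,4] − [2,4] + [2,3],
  ∂[1,3,4] = [3,4] − [1,4] + [1,3].
The 10×10 boundary matrix has rank 6 and Smith normal form diag(1,1,1,1,1,1).

∂_3: C_3 → C_2 sends each 3-simplex σ to the alternating sum Σ_i (−1)^i (σ with its i-th vertex removed). For instance
  ∂[0,2,3,4] = [2,3,4] − [0,3,4] + [0,2,4] − [0,2,3],
  ∂[0,1,2,4] = [1,2,4] − [0,2,4] + [0,1,4] − [0,1,2].
As a 10×5 matrix over Z this has rank 4, with invariant factors (1,1,1,1).

From H_k ≅ ker(∂_k) / im(∂_{k+1}) we obtain:

  H_0: rank C_0 − rank ∂_1 = 5 − 4 = 1, and the invariant factors of ∂_1 are all 1, so H_0 = Z.
  H_1: rank ker ∂_1 − rank ∂_2 = (10 − 4) − 6 = 0, and the invariant factors of ∂_2 are all 1, so H_1 = 0.
  H_2: rank ker ∂_2 − rank ∂_3 = (10 − 6) − 4 = 0, and the invariant factors of ∂_3 are all 1, so H_2 = 0.
  H_3: rank ker ∂_3 − rank ∂_4 = (5 − 4) − 0 = 1, and there is no ∂_4, so H_3 = Z.

As a check, the Euler characteristic is 5 − 10 + 10 − 5 = 0, which agrees with 1 − 0 + 0 − 1 = 0.

H_0 ≅ Z,  H_1 = 0,  H_2 = 0,  H_3 ≅ Z.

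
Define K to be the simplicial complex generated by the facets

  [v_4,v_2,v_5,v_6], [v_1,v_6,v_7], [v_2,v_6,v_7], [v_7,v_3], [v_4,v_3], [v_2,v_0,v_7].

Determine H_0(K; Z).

We work with the vertex ordering v_0 < v_1 < v_2 < v_3 < v_4 < v_5 < v_6 < v_7. The simplices of K, each written with vertices in increasing order, are:

  0-simplices (8): [v_0], [v_1], [v_2], [v_3], [v_4], [v_5], [v_6], [v_7]
  1-simplices (14): [v_0,v_2], [v_0,v_7], [v_1,v_6], [v_1,v_7], [v_2,v_4], [v_2,v_5], [v_2,v_6], [v_2,v_7], [v_3,v_4], [v_3,v_7], [v_4,v_5], [v_4,v_6], [v_5,v_6], [v_6,v_7]
  2-simplices (7): [v_0,v_2,v_7], [v_1,v_6,v_7], [v_2,v_4,v_5], [v_2,v_4,v_6], [v_2,v_5,v_6], [v_2,v_6,v_7], [v_4,v_5,v_6]
  3-simplices (1): [v_2,v_4,v_5,v_6]

so the chain groups are C_0 ≅ Z^8, C_1 ≅ Z^14, C_2 ≅ Z^7, C_3 ≅ Z^1.

Boundary ∂_1: C_1 → C_0 is given by ∂[p,q] = [q] − [p]. For instance
  ∂[v_2,v_6] = [v_6] − [v_2].
The resulting 8×14 matrix has rank 7, and its Smith normal form has invariant factors (1,1,1,1,1,1,1).

∂_2: C_2 → C_1 sends each 2-simplex [p,q,r] to [q,r] − [p,r] + [p,q]. For instance
  ∂[v_2,v_6,v_7] = [v_6,v_7] − [v_2,v_7] + [v_2,v_6],
  ∂[v_4,v_5,v_6] = [v_5,v_6] − [v_4,v_6] + [v_4,v_5].
This gives a 14×7 integer matrix of rank 6; reducing to Smith normal form yields diagonal entries (1,1,1,1,1,1).

The boundary map ∂_3: C_3 → C_2 sends each 3-simplex σ to the alternating sum Σ_i (−1)^i (σ with its i-th vertex removed). For instance
  ∂[v_2,v_4,v_5,v_6] = [v_4,v_5,v_6] − [v_2,v_5,v_6] + [v_2,v_4,v_6] − [v_2,v_4,v_5].
As a 7×1 matrix over Z this has rank 1, with invariant factors (1).

Computing H_k = (kernel of ∂_k) / (image of ∂_{k+1}):

  H_0: rank C_0 − rank ∂_1 = 8 − 7 = 1, and the invariant factors of ∂_1 are all 1, so H_0 ≅ Z.

H_0 ≅ Z.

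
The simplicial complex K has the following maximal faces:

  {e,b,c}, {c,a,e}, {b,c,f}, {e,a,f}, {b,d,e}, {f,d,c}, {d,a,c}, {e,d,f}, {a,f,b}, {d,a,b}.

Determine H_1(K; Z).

H_1 = Z/2.

We work with the vertex ordering a < b < c < d < e < f. The simplices of K, each written with vertices in increasing order, are:

  0-simplices (6): a, b, c, d, e, f
  1-simplices (15): ab, ac, ad, ae, af, bc, bd, be, bf, cd, ce, cf, de, df, ef
  2-simplices (10): abd, abf, acd, ace, aef, bce, bcf, bde, cdf, def

giving chain groups C_0 ≅ Z^6, C_1 ≅ Z^15, C_2 ≅ Z^10.

Boundary ∂_1: C_1 → C_0 sends each edge [p,q] (with p < q) to q − p. For instance
  ∂df = f − d.
This gives a 6×15 integer matrix of rank 5; reducing to Smith normal form yields diagonal entries (1,1,1,1,1).

Boundary ∂_2: C_2 → C_1 maps a triangle to the signed sum of its edges. For instance
  ∂bce = ce − be + bc,
  ∂bde = de − be + bd.
The resulting 15×10 matrix has rank 10, and its Smith normal form has invariant factors (1,1,1,1,1,1,1,1,1,2).

From H_k ≅ ker(∂_k) / im(∂_{k+1}) we obtain:

  H_1: rank ker ∂_1 − rank ∂_2 = (15 − 5) − 10 = 0, and ∂_2 has invariant factor 2 > 1, so H_1 = Z/2.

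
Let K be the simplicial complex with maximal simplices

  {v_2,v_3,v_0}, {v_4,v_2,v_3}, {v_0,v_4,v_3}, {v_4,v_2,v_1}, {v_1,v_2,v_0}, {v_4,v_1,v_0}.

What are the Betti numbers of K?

Order the vertices as v_0 < v_1 < v_2 < v_3 < v_4. Listing each simplex with vertices in this order, K has dimension 2 with simplices:

  0-simplices (5): [v_0], [v_1], [v_2], [v_3], [v_4]
  1-simplices (9): [v_0,v_1], [v_0,v_2], [v_0,v_3], [v_0,v_4], [v_1,v_2], [v_1,v_4], [v_2,v_3], [v_2,v_4], [v_3,v_4]
  2-simplices (6): [v_0,v_1,v_2], [v_0,v_1,v_4], [v_0,v_2,v_3], [v_0,v_3,v_4], [v_1,v_2,v_4], [v_2,v_3,v_4]

giving chain groups C_0 ≅ Z^5, C_1 ≅ Z^9, C_2 ≅ Z^6.

The boundary map ∂_1: C_1 → C_0 sends each edge [p,q] (with p < q) to q − p.
The 5×9 boundary matrix has rank 4 and Smith normal form diag(1,1,1,1).

∂_2: C_2 → C_1 acts by ∂[p,q,r] = [q,r] − [p,r] + [p,q]. For instance
  ∂[v_1,v_2,v_4] = [v_2,v_4] − [v_1,v_4] + [v_1,v_2],
  ∂[v_0,v_3,v_4] = [v_3,v_4] − [v_0,v_4] + [v_0,v_3].
As a 9×6 matrix over Z this has rank 5, with invariant factors (1,1,1,1,1).

Reading off H_k = ker ∂_k / im ∂_{k+1}:

  H_0: rank C_0 − rank ∂_1 = 5 − 4 = 1, and the invariant factors of ∂_1 are all 1, so H_0 ≅ Z.
  H_1: rank ker ∂_1 − rank ∂_2 = (9 − 4) − 5 = 0, and the invariant factors of ∂_2 are all 1, so H_1 ≅ 0.
  H_2: rank ker ∂_2 − rank ∂_3 = (6 − 5) − 0 = 1, and there is no ∂_3, so H_2 ≅ Z.

As a check, the Euler characteristic is 5 − 9 + 6 = 2, which agrees with 1 − 0 + 1 = 2.
(K is a triangulation of the 2-sphere S^2.)

Hence the Betti numbers are b_0 = 1, b_1 = 0, b_2 = 1.

b_0 = 1, b_1 = 0, b_2 = 1.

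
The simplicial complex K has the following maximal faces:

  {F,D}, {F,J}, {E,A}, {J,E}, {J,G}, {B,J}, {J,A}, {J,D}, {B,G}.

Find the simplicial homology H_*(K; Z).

H_0 ≅ Z,  H_1 ≅ Z^3.

We work with the vertex ordering A < B < D < E < F < G < J. The simplices of K, each written with vertices in increasing order, are:

  0-simplices (7): A, B, D, E, F, G, J
  1-simplices (9): AE, AJ, BG, BJ, DF, DJ, EJ, FJ, GJ

so the chain groups are C_0 ≅ Z^7, C_1 ≅ Z^9.

The boundary map ∂_1: C_1 → C_0 is given by ∂[p,q] = [q] − [p]. For instance
  ∂BG = G − B.
This gives a 7×9 integer matrix of rank 6; reducing to Smith normal form yields diagonal entries (1,1,1,1,1,1).

From H_k ≅ ker(∂_k) / im(∂_{k+1}) we obtain:

  H_0: rank C_0 − rank ∂_1 = 7 − 6 = 1, and the invariant factors of ∂_1 are all 1, so H_0 = Z.
  H_1: rank ker ∂_1 − rank ∂_2 = (9 − 6) − 0 = 3, and there is no ∂_2, so H_1 = Z^3.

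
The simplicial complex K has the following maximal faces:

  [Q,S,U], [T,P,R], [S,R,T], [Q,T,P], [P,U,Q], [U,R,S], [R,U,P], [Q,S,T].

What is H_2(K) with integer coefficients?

H_2 = Z.

Fix the vertex order P < Q < R < S < T < U and write every simplex with vertices in increasing order. Then dim K = 2 and the simplices of K are:

  0-simplices (6): P, Q, R, S, T, U
  1-simplices (12): PQ, PR, PT, PU, QS, QT, QU, RS, RT, RU, ST, SU
  2-simplices (8): PQT, PQU, PRT, PRU, QST, QSU, RST, RSU

Hence C_0 ≅ Z^6, C_1 ≅ Z^12, C_2 ≅ Z^8.

The boundary map ∂_1: C_1 → C_0 is given by ∂[p,q] = [q] − [p]. For instance
  ∂QT = T − Q.
The resulting 6×12 matrix has rank 5, and its Smith normal form has invariant factors (1,1,1,1,1).

Boundary ∂_2: C_2 → C_1 acts by ∂[p,q,r] = [q,r] − [p,r] + [p,q]. For instance
  ∂PQU = QU − PU + PQ,
  ∂RST = ST − RT + RS.
The 12×8 boundary matrix has rank 7 and Smith normal form diag(1,1,1,1,1,1,1).

Computing H_k = (kernel of ∂_k) / (image of ∂_{k+1}):

  H_2: rank ker ∂_2 − rank ∂_3 = (8 − 7) − 0 = 1, and there is no ∂_3, so H_2 ≅ Z.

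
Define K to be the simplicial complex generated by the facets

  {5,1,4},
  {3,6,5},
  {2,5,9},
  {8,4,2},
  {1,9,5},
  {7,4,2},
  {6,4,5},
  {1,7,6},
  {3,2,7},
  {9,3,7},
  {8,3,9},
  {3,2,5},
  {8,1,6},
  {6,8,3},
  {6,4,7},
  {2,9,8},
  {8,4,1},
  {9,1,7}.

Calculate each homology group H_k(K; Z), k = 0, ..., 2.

Order the vertices as 1 < 2 < 3 < 4 < 5 < 6 < 7 < 8 < 9. Listing each simplex with vertices in this order, K has dimension 2 with simplices:

  0-simplices (9): [1], [2], [3], [4], [5], [6], [7], [8], [9]
  1-simplices (27): (27 of them)
  2-simplices (18): [1,4,5], [1,4,8], [1,5,9], [1,6,7], [1,6,8], [1,7,9], [2,3,5], [2,3,7], [2,4,7], [2,4,8], [2,5,9], [2,8,9], [3,5,6], [3,6,8], [3,7,9], [3,8,9], [4,5,6], [4,6,7]

Hence C_0 ≅ Z^9, C_1 ≅ Z^27, C_2 ≅ Z^18.

∂_1: C_1 → C_0 is given by ∂[p,q] = [q] − [p].
The 9×27 boundary matrix has rank 8 and Smith normal form diag(1,1,1,1,1,1,1,1).

Boundary ∂_2: C_2 → C_1 sends each 2-simplex [p,q,r] to [q,r] − [p,r] + [p,q]. For instance
  ∂[1,6,7] = [6,7] − [1,7] + [1,6],
  ∂[2,3,5] = [3,5] − [2,5] + [2,3].
This gives a 27×18 integer matrix of rank 18; reducing to Smith normal form yields diagonal entries (1,1,1,1,1,1,1,1,1,1,1,1,1,1,1,1,1,2).

Reading off H_k = ker ∂_k / im ∂_{k+1}:

  H_0: rank C_0 − rank ∂_1 = 9 − 8 = 1, and the invariant factors of ∂_1 are all 1, so H_0 = Z.
  H_1: rank ker ∂_1 − rank ∂_2 = (27 − 8) − 18 = 1, and ∂_2 has invariant factor 2 > 1, so H_1 = Z ⊕ Z/2.
  H_2: rank ker ∂_2 − rank ∂_3 = (18 − 18) − 0 = 0, and there is no ∂_3, so H_2 = 0.

(K is a triangulation of the Klein bottle.)

H_0 = Z,  H_1 = Z ⊕ Z/2,  H_2 = 0.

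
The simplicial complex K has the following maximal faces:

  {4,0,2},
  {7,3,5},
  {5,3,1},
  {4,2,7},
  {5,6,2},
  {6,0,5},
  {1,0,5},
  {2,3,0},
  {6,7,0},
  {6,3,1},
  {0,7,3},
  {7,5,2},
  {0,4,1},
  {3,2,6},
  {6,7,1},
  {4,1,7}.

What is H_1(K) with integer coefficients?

Take the total order 0 < 1 < 2 < 3 < 4 < 5 < 6 < 7 on the vertex set. Then K (dimension 2) consists of the simplices:

  0-simplices (8): [0], [1], [2], [3], [4], [5], [6], [7]
  1-simplices (24): (24 of them)
  2-simplices (16): [0,1,4], [0,1,5], [0,2,3], [0,2,4], [0,3,7], [0,5,6], [0,6,7], [1,3,5], [1,3,6], [1,4,7], [1,6,7], [2,3,6], [2,4,7], [2,5,6], [2,5,7], [3,5,7]

Hence C_0 ≅ Z^8, C_1 ≅ Z^24, C_2 ≅ Z^16.

Boundary ∂_1: C_1 → C_0 sends each edge [p,q] (with p < q) to q − p.
The resulting 8×24 matrix has rank 7, and its Smith normal form has invariant factors (1,1,1,1,1,1,1).

The boundary map ∂_2: C_2 → C_1 maps a triangle to the signed sum of its edges. For instance
  ∂[2,5,6] = [5,6] − [2,6] + [2,5],
  ∂[0,2,3] = [2,3] − [0,3] + [0,2].
The 24×16 boundary matrix has rank 15 and Smith normal form diag(1,1,1,1,1,1,1,1,1,1,1,1,1,1,1).

Computing H_k = (kernel of ∂_k) / (image of ∂_{k+1}):

  H_1: rank ker ∂_1 − rank ∂_2 = (24 − 7) − 15 = 2, and the invariant factors of ∂_2 are all 1, so H_1 = Z^2.

H_1 = Z^2.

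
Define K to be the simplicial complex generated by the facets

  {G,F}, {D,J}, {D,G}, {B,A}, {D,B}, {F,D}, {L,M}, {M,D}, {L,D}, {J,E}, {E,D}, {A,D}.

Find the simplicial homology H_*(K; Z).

H_0 = Z,  H_1 = Z^4.

Fix the vertex order A < B < D < E < F < G < J < L < M and write every simplex with vertices in increasing order. Then dim K = 1 and the simplices of K are:

  0-simplices (9): A, B, D, E, F, G, J, L, M
  1-simplices (12): AB, AD, BD, DE, DF, DG, DJ, DL, DM, EJ, FG, LM

Hence C_0 ≅ Z^9, C_1 ≅ Z^12.

Boundary ∂_1: C_1 → C_0 sends each edge [p,q] (with p < q) to q − p. For instance
  ∂DG = G − D.
The 9×12 boundary matrix has rank 8 and Smith normal form diag(1,1,1,1,1,1,1,1).

Reading off H_k = ker ∂_k / im ∂_{k+1}:

  H_0: rank C_0 − rank ∂_1 = 9 − 8 = 1, and the invariant factors of ∂_1 are all 1, so H_0 ≅ Z.
  H_1: rank ker ∂_1 − rank ∂_2 = (12 − 8) − 0 = 4, and there is no ∂_2, so H_1 ≅ Z^4.

As a check, the Euler characteristic is 9 − 12 = -3, which agrees with 1 − 4 = -3.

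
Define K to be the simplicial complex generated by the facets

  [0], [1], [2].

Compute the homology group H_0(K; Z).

Take the total order 0 < 1 < 2 on the vertex set. Then K (dimension 0) consists of the simplices:

  0-simplices (3): [0], [1], [2]

giving chain groups C_0 ≅ Z^3.

Computing H_k = (kernel of ∂_k) / (image of ∂_{k+1}):

  H_0: rank C_0 − rank ∂_1 = 3 − 0 = 3, and there is no ∂_1, so H_0 = Z^3.

H_0 ≅ Z^3.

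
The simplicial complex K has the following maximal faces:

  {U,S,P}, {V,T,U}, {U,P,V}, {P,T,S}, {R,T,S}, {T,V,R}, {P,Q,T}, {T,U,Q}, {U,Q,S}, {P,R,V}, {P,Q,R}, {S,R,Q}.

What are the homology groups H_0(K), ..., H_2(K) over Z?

H_0 = Z,  H_1 = Z/2,  H_2 = 0.

K has 7 vertices, 18 edges, 12 triangles.
rank ∂_0 = 0, rank ∂_1 = 6 ⇒ b_0 = 7 − 0 − 6 = 1; all invariant factors of ∂_1 are 1 so no torsion. So H_0 ≅ Z.
rank ∂_1 = 6, rank ∂_2 = 12 ⇒ b_1 = 18 − 6 − 12 = 0; ∂_2 has invariant factor(s) [2] giving torsion. So H_1 ≅ Z/2.
rank ∂_2 = 12, rank ∂_3 = 0 ⇒ b_2 = 12 − 12 − 0 = 0. So H_2 ≅ 0.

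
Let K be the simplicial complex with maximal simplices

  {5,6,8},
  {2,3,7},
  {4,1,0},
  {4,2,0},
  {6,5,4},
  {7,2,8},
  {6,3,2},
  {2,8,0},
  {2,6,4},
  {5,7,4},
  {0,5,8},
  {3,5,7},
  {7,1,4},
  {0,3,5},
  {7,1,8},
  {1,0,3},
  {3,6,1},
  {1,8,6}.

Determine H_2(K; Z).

H_2 ≅ Z.

We work with the vertex ordering 0 < 1 < 2 < 3 < 4 < 5 < 6 < 7 < 8. The simplices of K, each written with vertices in increasing order, are:

  0-simplices (9): [0], [1], [2], [3], [4], [5], [6], [7], [8]
  1-simplices (27): (27 of them)
  2-simplices (18): [0,1,3], [0,1,4], [0,2,4], [0,2,8], [0,3,5], [0,5,8], [1,3,6], [1,4,7], [1,6,8], [1,7,8], [2,3,6], [2,3,7], [2,4,6], [2,7,8], [3,5,7], [4,5,6], [4,5,7], [5,6,8]

Hence C_0 ≅ Z^9, C_1 ≅ Z^27, C_2 ≅ Z^18.

The boundary map ∂_1: C_1 → C_0 is given by ∂[p,q] = [q] − [p].
This gives a 9×27 integer matrix of rank 8; reducing to Smith normal form yields diagonal entries (1,1,1,1,1,1,1,1).

The boundary map ∂_2: C_2 → C_1 sends each 2-simplex [p,q,r] to [q,r] − [p,r] + [p,q]. For instance
  ∂[0,5,8] = [5,8] − [0,8] + [0,5],
  ∂[2,4,6] = [4,6] − [2,6] + [2,4].
The 27×18 boundary matrix has rank 17 and Smith normal form diag(1,1,1,1,1,1,1,1,1,1,1,1,1,1,1,1,1).

From H_k ≅ ker(∂_k) / im(∂_{k+1}) we obtain:

  H_2: rank ker ∂_2 − rank ∂_3 = (18 − 17) − 0 = 1, and there is no ∂_3, so H_2 = Z.

(K is a triangulation of the torus T^2.)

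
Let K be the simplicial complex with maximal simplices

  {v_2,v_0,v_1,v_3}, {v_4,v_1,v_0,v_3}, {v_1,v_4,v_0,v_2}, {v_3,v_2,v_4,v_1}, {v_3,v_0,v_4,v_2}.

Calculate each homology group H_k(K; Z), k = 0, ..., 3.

H_0 ≅ Z,  H_1 = 0,  H_2 = 0,  H_3 ≅ Z.

K has 5 vertices, 10 edges, 10 triangles, 5 3-simplices.
rank ∂_0 = 0, rank ∂_1 = 4 ⇒ b_0 = 5 − 0 − 4 = 1; all invariant factors of ∂_1 are 1 so no torsion. So H_0 = Z.
rank ∂_1 = 4, rank ∂_2 = 6 ⇒ b_1 = 10 − 4 − 6 = 0; all invariant factors of ∂_2 are 1 so no torsion. So H_1 = 0.
rank ∂_2 = 6, rank ∂_3 = 4 ⇒ b_2 = 10 − 6 − 4 = 0; all invariant factors of ∂_3 are 1 so no torsion. So H_2 = 0.
rank ∂_3 = 4, rank ∂_4 = 0 ⇒ b_3 = 5 − 4 − 0 = 1. So H_3 = Z.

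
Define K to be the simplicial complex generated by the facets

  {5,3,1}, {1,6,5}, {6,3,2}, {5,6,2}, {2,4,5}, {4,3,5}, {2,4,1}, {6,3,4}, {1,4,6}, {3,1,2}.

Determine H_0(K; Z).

H_0 ≅ Z.

Take the total order 1 < 2 < 3 < 4 < 5 < 6 on the vertex set. Then K (dimension 2) consists of the simplices:

  0-simplices (6): [1], [2], [3], [4], [5], [6]
  1-simplices (15): [1,2], [1,3], [1,4], [1,5], [1,6], [2,3], [2,4], [2,5], [2,6], [3,4], [3,5], [3,6], [4,5], [4,6], [5,6]
  2-simplices (10): [1,2,3], [1,2,4], [1,3,5], [1,4,6], [1,5,6], [2,3,6], [2,4,5], [2,5,6], [3,4,5], [3,4,6]

Hence C_0 ≅ Z^6, C_1 ≅ Z^15, C_2 ≅ Z^10.

∂_1: C_1 → C_0 sends each edge [p,q] (with p < q) to q − p. For instance
  ∂[1,4] = [4] − [1].
The 6×15 boundary matrix has rank 5 and Smith normal form diag(1,1,1,1,1).

The boundary map ∂_2: C_2 → C_1 acts by ∂[p,q,r] = [q,r] − [p,r] + [p,q]. For instance
  ∂[3,4,6] = [4,6] − [3,6] + [3,4],
  ∂[1,3,5] = [3,5] − [1,5] + [1,3].
The resulting 15×10 matrix has rank 10, and its Smith normal form has invariant factors (1,1,1,1,1,1,1,1,1,2).

Computing H_k = (kernel of ∂_k) / (image of ∂_{k+1}):

  H_0: rank C_0 − rank ∂_1 = 6 − 5 = 1, and the invariant factors of ∂_1 are all 1, so H_0 = Z.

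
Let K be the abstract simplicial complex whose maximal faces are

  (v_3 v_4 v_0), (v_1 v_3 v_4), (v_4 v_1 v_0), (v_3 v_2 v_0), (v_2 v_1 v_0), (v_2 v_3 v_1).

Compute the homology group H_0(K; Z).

H_0 = Z.

We work with the vertex ordering v_0 < v_1 < v_2 < v_3 < v_4. The simplices of K, each written with vertices in increasing order, are:

  0-simplices (5): [v_0], [v_1], [v_2], [v_3], [v_4]
  1-simplices (9): [v_0,v_1], [v_0,v_2], [v_0,v_3], [v_0,v_4], [v_1,v_2], [v_1,v_3], [v_1,v_4], [v_2,v_3], [v_3,v_4]
  2-simplices (6): [v_0,v_1,v_2], [v_0,v_1,v_4], [v_0,v_2,v_3], [v_0,v_3,v_4], [v_1,v_2,v_3], [v_1,v_3,v_4]

so the chain groups are C_0 ≅ Z^5, C_1 ≅ Z^9, C_2 ≅ Z^6.

The boundary map ∂_1: C_1 → C_0 maps an edge to its endpoints' difference, ∂[p,q] = q − p. For instance
  ∂[v_0,v_1] = [v_1] − [v_0].
This gives a 5×9 integer matrix of rank 4; reducing to Smith normal form yields diagonal entries (1,1,1,1).

∂_2: C_2 → C_1 acts by ∂[p,q,r] = [q,r] − [p,r] + [p,q]. For instance
  ∂[v_0,v_2,v_3] = [v_2,v_3] − [v_0,v_3] + [v_0,v_2],
  ∂[v_0,v_1,v_4] = [v_1,v_4] − [v_0,v_4] + [v_0,v_1].
The resulting 9×6 matrix has rank 5, and its Smith normal form has invariant factors (1,1,1,1,1).

Reading off H_k = ker ∂_k / im ∂_{k+1}:

  H_0: rank C_0 − rank ∂_1 = 5 − 4 = 1, and the invariant factors of ∂_1 are all 1, so H_0 = Z.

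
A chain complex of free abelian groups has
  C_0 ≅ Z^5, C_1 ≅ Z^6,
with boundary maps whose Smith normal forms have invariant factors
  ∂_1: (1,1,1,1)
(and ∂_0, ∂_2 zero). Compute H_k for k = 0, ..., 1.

H_0 ≅ Z,  H_1 ≅ Z^2.

H_0: b_0 = 5 − 0 − 4 = 1; torsion from ∂_1 factors > 1: none. So H_0 ≅ Z.
H_1: b_1 = 6 − 4 − 0 = 2; torsion from ∂_2 factors > 1: none. So H_1 ≅ Z^2.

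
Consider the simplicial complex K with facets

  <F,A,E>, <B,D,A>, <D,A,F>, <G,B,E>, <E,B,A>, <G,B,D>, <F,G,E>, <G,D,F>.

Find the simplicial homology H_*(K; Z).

We work with the vertex ordering A < B < D < E < F < G. The simplices of K, each written with vertices in increasing order, are:

  0-simplices (6): A, B, D, E, F, G
  1-simplices (12): AB, AD, AE, AF, BD, BE, BG, DF, DG, EF, EG, FG
  2-simplices (8): ABD, ABE, ADF, AEF, BDG, BEG, DFG, EFG

so the chain groups are C_0 ≅ Z^6, C_1 ≅ Z^12, C_2 ≅ Z^8.

Boundary ∂_1: C_1 → C_0 sends each edge [p,q] (with p < q) to q − p. For instance
  ∂AE = E − A.
As a 6×12 matrix over Z this has rank 5, with invariant factors (1,1,1,1,1).

Boundary ∂_2: C_2 → C_1 sends each 2-simplex [p,q,r] to [q,r] − [p,r] + [p,q]. For instance
  ∂ABE = BE − AE + AB,
  ∂DFG = FG − DG + DF.
The resulting 12×8 matrix has rank 7, and its Smith normal form has invariant factors (1,1,1,1,1,1,1).

Computing H_k = (kernel of ∂_k) / (image of ∂_{k+1}):

  H_0: rank C_0 − rank ∂_1 = 6 − 5 = 1, and the invariant factors of ∂_1 are all 1, so H_0 = Z.
  H_1: rank ker ∂_1 − rank ∂_2 = (12 − 5) − 7 = 0, and the invariant factors of ∂_2 are all 1, so H_1 = 0.
  H_2: rank ker ∂_2 − rank ∂_3 = (8 − 7) − 0 = 1, and there is no ∂_3, so H_2 = Z.

(K is a triangulation of the 2-sphere S^2.)

H_0 = Z,  H_1 = 0,  H_2 = Z.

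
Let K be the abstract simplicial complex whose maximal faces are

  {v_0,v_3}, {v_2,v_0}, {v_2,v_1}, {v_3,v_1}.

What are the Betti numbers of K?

b_0 = 1, b_1 = 1.

We work with the vertex ordering v_0 < v_1 < v_2 < v_3. The simplices of K, each written with vertices in increasing order, are:

  0-simplices (4): [v_0], [v_1], [v_2], [v_3]
  1-simplices (4): [v_0,v_2], [v_0,v_3], [v_1,v_2], [v_1,v_3]

so the chain groups are C_0 ≅ Z^4, C_1 ≅ Z^4.

∂_1: C_1 → C_0 sends each edge [p,q] (with p < q) to q − p.
As a 4×4 matrix over Z this has rank 3, with invariant factors (1,1,1).

Reading off H_k = ker ∂_k / im ∂_{k+1}:

  H_0: rank C_0 − rank ∂_1 = 4 − 3 = 1, and the invariant factors of ∂_1 are all 1, so H_0 = Z.
  H_1: rank ker ∂_1 − rank ∂_2 = (4 − 3) − 0 = 1, and there is no ∂_2, so H_1 = Z.

(K is a triangulation of the circle S^1.)

Hence the Betti numbers are b_0 = 1, b_1 = 1.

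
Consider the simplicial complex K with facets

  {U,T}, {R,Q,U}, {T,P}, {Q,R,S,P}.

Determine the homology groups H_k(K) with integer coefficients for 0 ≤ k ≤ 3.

We work with the vertex ordering P < Q < R < S < T < U. The simplices of K, each written with vertices in increasing order, are:

  0-simplices (6): P, Q, R, S, T, U
  1-simplices (10): PQ, PR, PS, PT, QR, QS, QU, RS, RU, TU
  2-simplices (5): PQR, PQS, PRS, QRS, QRU
  3-simplices (1): PQRS

giving chain groups C_0 ≅ Z^6, C_1 ≅ Z^10, C_2 ≅ Z^5, C_3 ≅ Z^1.

The boundary map ∂_1: C_1 → C_0 sends each edge [p,q] (with p < q) to q − p.
As a 6×10 matrix over Z this has rank 5, with invariant factors (1,1,1,1,1).

∂_2: C_2 → C_1 sends each 2-simplex [p,q,r] to [q,r] − [p,r] + [p,q]. For instance
  ∂QRS = RS − QS + QR,
  ∂PQS = QS − PS + PQ.
The resulting 10×5 matrix has rank 4, and its Smith normal form has invariant factors (1,1,1,1).

The boundary map ∂_3: C_3 → C_2 sends each 3-simplex σ to the alternating sum Σ_i (−1)^i (σ with its i-th vertex removed). For instance
  ∂PQRS = QRS − PRS + PQS − PQR.
As a 5×1 matrix over Z this has rank 1, with invariant factors (1).

From H_k ≅ ker(∂_k) / im(∂_{k+1}) we obtain:

  H_0: rank C_0 − rank ∂_1 = 6 − 5 = 1, and the invariant factors of ∂_1 are all 1, so H_0 = Z.
  H_1: rank ker ∂_1 − rank ∂_2 = (10 − 5) − 4 = 1, and the invariant factors of ∂_2 are all 1, so H_1 = Z.
  H_2: rank ker ∂_2 − rank ∂_3 = (5 − 4) − 1 = 0, and the invariant factors of ∂_3 are all 1, so H_2 = 0.
  H_3: rank ker ∂_3 − rank ∂_4 = (1 − 1) − 0 = 0, and there is no ∂_4, so H_3 = 0.

H_0 ≅ Z,  H_1 ≅ Z,  H_2 = 0,  H_3 = 0.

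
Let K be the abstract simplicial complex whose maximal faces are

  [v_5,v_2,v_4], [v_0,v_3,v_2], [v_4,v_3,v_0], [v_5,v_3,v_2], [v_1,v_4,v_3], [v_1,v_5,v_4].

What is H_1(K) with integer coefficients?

Take the total order v_0 < v_1 < v_2 < v_3 < v_4 < v_5 on the vertex set. Then K (dimension 2) consists of the simplices:

  0-simplices (6): [v_0], [v_1], [v_2], [v_3], [v_4], [v_5]
  1-simplices (12): [v_0,v_2], [v_0,v_3], [v_0,v_4], [v_1,v_3], [v_1,v_4], [v_1,v_5], [v_2,v_3], [v_2,v_4], [v_2,v_5], [v_3,v_4], [v_3,v_5], [v_4,v_5]
  2-simplices (6): [v_0,v_2,v_3], [v_0,v_3,v_4], [v_1,v_3,v_4], [v_1,v_4,v_5], [v_2,v_3,v_5], [v_2,v_4,v_5]

Hence C_0 ≅ Z^6, C_1 ≅ Z^12, C_2 ≅ Z^6.

Boundary ∂_1: C_1 → C_0 sends each edge [p,q] (with p < q) to q − p. For instance
  ∂[v_2,v_4] = [v_4] − [v_2].
The 6×12 boundary matrix has rank 5 and Smith normal form diag(1,1,1,1,1).

Boundary ∂_2: C_2 → C_1 sends each 2-simplex [p,q,r] to [q,r] − [p,r] + [p,q]. For instance
  ∂[v_2,v_4,v_5] = [v_4,v_5] − [v_2,v_5] + [v_2,v_4],
  ∂[v_0,v_3,v_4] = [v_3,v_4] − [v_0,v_4] + [v_0,v_3].
This gives a 12×6 integer matrix of rank 6; reducing to Smith normal form yields diagonal entries (1,1,1,1,1,1).

Computing H_k = (kernel of ∂_k) / (image of ∂_{k+1}):

  H_1: rank ker ∂_1 − rank ∂_2 = (12 − 5) − 6 = 1, and the invariant factors of ∂_2 are all 1, so H_1 = Z.

H_1 ≅ Z.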